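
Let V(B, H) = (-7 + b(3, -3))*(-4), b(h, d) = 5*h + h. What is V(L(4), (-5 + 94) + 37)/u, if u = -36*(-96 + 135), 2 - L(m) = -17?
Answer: 11/351 ≈ 0.031339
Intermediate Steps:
b(h, d) = 6*h
L(m) = 19 (L(m) = 2 - 1*(-17) = 2 + 17 = 19)
u = -1404 (u = -36*39 = -1404)
V(B, H) = -44 (V(B, H) = (-7 + 6*3)*(-4) = (-7 + 18)*(-4) = 11*(-4) = -44)
V(L(4), (-5 + 94) + 37)/u = -44/(-1404) = -44*(-1/1404) = 11/351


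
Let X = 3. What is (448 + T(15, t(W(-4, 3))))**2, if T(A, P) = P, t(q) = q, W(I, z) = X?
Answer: 203401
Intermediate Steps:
W(I, z) = 3
(448 + T(15, t(W(-4, 3))))**2 = (448 + 3)**2 = 451**2 = 203401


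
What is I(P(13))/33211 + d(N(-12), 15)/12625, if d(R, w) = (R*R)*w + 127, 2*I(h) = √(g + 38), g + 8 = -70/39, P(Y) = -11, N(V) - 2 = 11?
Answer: 2662/12625 + 5*√429/1295229 ≈ 0.21093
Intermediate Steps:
N(V) = 13 (N(V) = 2 + 11 = 13)
g = -382/39 (g = -8 - 70/39 = -382/39 ≈ -9.7949)
I(h) = 5*√429/39 (I(h) = √(-382/39 + 38)/2 = √(1100/39)/2 = (10*√429/39)/2 = 5*√429/39)
d(R, w) = 127 + w*R² (d(R, w) = R²*w + 127 = w*R² + 127 = 127 + w*R²)
I(P(13))/33211 + d(N(-12), 15)/12625 = (5*√429/39)/33211 + (127 + 15*13²)/12625 = (5*√429/39)*(1/33211) + (127 + 15*169)*(1/12625) = 5*√429/1295229 + (127 + 2535)*(1/12625) = 5*√429/1295229 + 2662*(1/12625) = 5*√429/1295229 + 2662/12625 = 2662/12625 + 5*√429/1295229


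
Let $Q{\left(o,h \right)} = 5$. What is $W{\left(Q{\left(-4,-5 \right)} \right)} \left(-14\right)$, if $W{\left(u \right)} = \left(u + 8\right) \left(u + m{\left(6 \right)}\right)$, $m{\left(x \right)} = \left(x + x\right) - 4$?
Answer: $-2366$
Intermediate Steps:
$m{\left(x \right)} = -4 + 2 x$ ($m{\left(x \right)} = 2 x - 4 = -4 + 2 x$)
$W{\left(u \right)} = \left(8 + u\right)^{2}$ ($W{\left(u \right)} = \left(u + 8\right) \left(u + \left(-4 + 2 \cdot 6\right)\right) = \left(8 + u\right) \left(u + \left(-4 + 12\right)\right) = \left(8 + u\right) \left(u + 8\right) = \left(8 + u\right) \left(8 + u\right) = \left(8 + u\right)^{2}$)
$W{\left(Q{\left(-4,-5 \right)} \right)} \left(-14\right) = \left(64 + 5^{2} + 16 \cdot 5\right) \left(-14\right) = \left(64 + 25 + 80\right) \left(-14\right) = 169 \left(-14\right) = -2366$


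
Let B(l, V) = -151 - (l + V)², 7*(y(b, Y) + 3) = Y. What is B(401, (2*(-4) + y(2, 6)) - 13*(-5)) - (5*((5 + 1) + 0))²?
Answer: -10233980/49 ≈ -2.0886e+5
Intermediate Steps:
y(b, Y) = -3 + Y/7
B(l, V) = -151 - (V + l)²
B(401, (2*(-4) + y(2, 6)) - 13*(-5)) - (5*((5 + 1) + 0))² = (-151 - (((2*(-4) + (-3 + (⅐)*6)) - 13*(-5)) + 401)²) - (5*((5 + 1) + 0))² = (-151 - (((-8 + (-3 + 6/7)) + 65) + 401)²) - (5*(6 + 0))² = (-151 - (((-8 - 15/7) + 65) + 401)²) - (5*6)² = (-151 - ((-71/7 + 65) + 401)²) - 1*30² = (-151 - (384/7 + 401)²) - 1*900 = (-151 - (3191/7)²) - 900 = (-151 - 1*10182481/49) - 900 = (-151 - 10182481/49) - 900 = -10189880/49 - 900 = -10233980/49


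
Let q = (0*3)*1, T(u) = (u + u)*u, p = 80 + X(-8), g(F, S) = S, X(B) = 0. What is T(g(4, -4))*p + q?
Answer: 2560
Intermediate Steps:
p = 80 (p = 80 + 0 = 80)
T(u) = 2*u² (T(u) = (2*u)*u = 2*u²)
q = 0 (q = 0*1 = 0)
T(g(4, -4))*p + q = (2*(-4)²)*80 + 0 = (2*16)*80 + 0 = 32*80 + 0 = 2560 + 0 = 2560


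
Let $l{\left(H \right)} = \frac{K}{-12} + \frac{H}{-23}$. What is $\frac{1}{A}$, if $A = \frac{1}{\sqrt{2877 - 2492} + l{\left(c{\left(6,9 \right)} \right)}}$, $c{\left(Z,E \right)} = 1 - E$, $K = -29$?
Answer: $\frac{763}{276} + \sqrt{385} \approx 22.386$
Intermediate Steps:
$l{\left(H \right)} = \frac{29}{12} - \frac{H}{23}$ ($l{\left(H \right)} = - \frac{29}{-12} + \frac{H}{-23} = \left(-29\right) \left(- \frac{1}{12}\right) + H \left(- \frac{1}{23}\right) = \frac{29}{12} - \frac{H}{23}$)
$A = \frac{1}{\frac{763}{276} + \sqrt{385}}$ ($A = \frac{1}{\sqrt{2877 - 2492} + \left(\frac{29}{12} - \frac{1 - 9}{23}\right)} = \frac{1}{\sqrt{385} + \left(\frac{29}{12} - \frac{1 - 9}{23}\right)} = \frac{1}{\sqrt{385} + \left(\frac{29}{12} - - \frac{8}{23}\right)} = \frac{1}{\sqrt{385} + \left(\frac{29}{12} + \frac{8}{23}\right)} = \frac{1}{\sqrt{385} + \frac{763}{276}} = \frac{1}{\frac{763}{276} + \sqrt{385}} \approx 0.044671$)
$\frac{1}{A} = \frac{1}{- \frac{30084}{4106513} + \frac{76176 \sqrt{385}}{28745591}}$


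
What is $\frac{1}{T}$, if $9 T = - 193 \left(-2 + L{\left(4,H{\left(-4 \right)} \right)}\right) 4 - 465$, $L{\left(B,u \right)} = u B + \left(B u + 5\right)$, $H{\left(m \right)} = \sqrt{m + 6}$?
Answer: $\frac{25029}{68551991} - \frac{55584 \sqrt{2}}{68551991} \approx -0.00078158$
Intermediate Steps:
$H{\left(m \right)} = \sqrt{6 + m}$
$L{\left(B,u \right)} = 5 + 2 B u$ ($L{\left(B,u \right)} = B u + \left(5 + B u\right) = 5 + 2 B u$)
$T = -309 - \frac{6176 \sqrt{2}}{9}$ ($T = \frac{- 193 \left(-2 + \left(5 + 2 \cdot 4 \sqrt{6 - 4}\right)\right) 4 - 465}{9} = \frac{- 193 \left(-2 + \left(5 + 2 \cdot 4 \sqrt{2}\right)\right) 4 - 465}{9} = \frac{- 193 \left(-2 + \left(5 + 8 \sqrt{2}\right)\right) 4 - 465}{9} = \frac{- 193 \left(3 + 8 \sqrt{2}\right) 4 - 465}{9} = \frac{- 193 \left(12 + 32 \sqrt{2}\right) - 465}{9} = \frac{\left(-2316 - 6176 \sqrt{2}\right) - 465}{9} = \frac{-2781 - 6176 \sqrt{2}}{9} = -309 - \frac{6176 \sqrt{2}}{9} \approx -1279.5$)
$\frac{1}{T} = \frac{1}{-309 - \frac{6176 \sqrt{2}}{9}}$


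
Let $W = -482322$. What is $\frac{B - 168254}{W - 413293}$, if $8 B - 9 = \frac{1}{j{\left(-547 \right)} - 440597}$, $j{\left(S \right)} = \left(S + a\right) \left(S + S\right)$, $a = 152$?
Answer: $\frac{5698388371}{30332688820} \approx 0.18786$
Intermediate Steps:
$j{\left(S \right)} = 2 S \left(152 + S\right)$ ($j{\left(S \right)} = \left(S + 152\right) \left(S + S\right) = \left(152 + S\right) 2 S = 2 S \left(152 + S\right)$)
$B = \frac{38101}{33868}$ ($B = \frac{9}{8} + \frac{1}{8 \left(2 \left(-547\right) \left(152 - 547\right) - 440597\right)} = \frac{9}{8} + \frac{1}{8 \left(2 \left(-547\right) \left(-395\right) - 440597\right)} = \frac{9}{8} + \frac{1}{8 \left(432130 - 440597\right)} = \frac{9}{8} + \frac{1}{8 \left(-8467\right)} = \frac{9}{8} + \frac{1}{8} \left(- \frac{1}{8467}\right) = \frac{9}{8} - \frac{1}{67736} = \frac{38101}{33868} \approx 1.125$)
$\frac{B - 168254}{W - 413293} = \frac{\frac{38101}{33868} - 168254}{-482322 - 413293} = - \frac{5698388371}{33868 \left(-895615\right)} = \left(- \frac{5698388371}{33868}\right) \left(- \frac{1}{895615}\right) = \frac{5698388371}{30332688820}$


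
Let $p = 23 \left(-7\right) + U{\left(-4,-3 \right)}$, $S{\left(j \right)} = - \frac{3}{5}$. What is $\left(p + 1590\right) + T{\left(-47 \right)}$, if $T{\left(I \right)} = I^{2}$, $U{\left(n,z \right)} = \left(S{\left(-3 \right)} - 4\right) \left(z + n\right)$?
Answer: $\frac{18351}{5} \approx 3670.2$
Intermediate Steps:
$S{\left(j \right)} = - \frac{3}{5}$ ($S{\left(j \right)} = \left(-3\right) \frac{1}{5} = - \frac{3}{5}$)
$U{\left(n,z \right)} = - \frac{23 n}{5} - \frac{23 z}{5}$ ($U{\left(n,z \right)} = \left(- \frac{3}{5} - 4\right) \left(z + n\right) = - \frac{23 \left(n + z\right)}{5} = - \frac{23 n}{5} - \frac{23 z}{5}$)
$p = - \frac{644}{5}$ ($p = 23 \left(-7\right) - - \frac{161}{5} = -161 + \left(\frac{92}{5} + \frac{69}{5}\right) = -161 + \frac{161}{5} = - \frac{644}{5} \approx -128.8$)
$\left(p + 1590\right) + T{\left(-47 \right)} = \left(- \frac{644}{5} + 1590\right) + \left(-47\right)^{2} = \frac{7306}{5} + 2209 = \frac{18351}{5}$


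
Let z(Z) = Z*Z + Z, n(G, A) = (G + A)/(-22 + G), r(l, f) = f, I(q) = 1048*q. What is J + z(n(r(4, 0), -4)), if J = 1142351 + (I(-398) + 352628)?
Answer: 130422901/121 ≈ 1.0779e+6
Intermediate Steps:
n(G, A) = (A + G)/(-22 + G)
J = 1077875 (J = 1142351 + (1048*(-398) + 352628) = 1142351 + (-417104 + 352628) = 1142351 - 64476 = 1077875)
z(Z) = Z + Z² (z(Z) = Z² + Z = Z + Z²)
J + z(n(r(4, 0), -4)) = 1077875 + ((-4 + 0)/(-22 + 0))*(1 + (-4 + 0)/(-22 + 0)) = 1077875 + (-4/(-22))*(1 - 4/(-22)) = 1077875 + (-1/22*(-4))*(1 - 1/22*(-4)) = 1077875 + 2*(1 + 2/11)/11 = 1077875 + (2/11)*(13/11) = 1077875 + 26/121 = 130422901/121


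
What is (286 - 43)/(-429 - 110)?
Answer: -243/539 ≈ -0.45083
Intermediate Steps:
(286 - 43)/(-429 - 110) = 243/(-539) = 243*(-1/539) = -243/539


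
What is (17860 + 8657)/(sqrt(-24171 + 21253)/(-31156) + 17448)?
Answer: 224555365166695488/147755855165687731 + 413081826*I*sqrt(2918)/147755855165687731 ≈ 1.5198 + 1.5102e-7*I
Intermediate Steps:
(17860 + 8657)/(sqrt(-24171 + 21253)/(-31156) + 17448) = 26517/(sqrt(-2918)*(-1/31156) + 17448) = 26517/((I*sqrt(2918))*(-1/31156) + 17448) = 26517/(-I*sqrt(2918)/31156 + 17448) = 26517/(17448 - I*sqrt(2918)/31156)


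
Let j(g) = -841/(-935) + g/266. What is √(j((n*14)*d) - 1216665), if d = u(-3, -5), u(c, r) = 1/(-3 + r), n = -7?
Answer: I*√6143573856379190/71060 ≈ 1103.0*I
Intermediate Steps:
d = -⅛ (d = 1/(-3 - 5) = 1/(-8) = -⅛ ≈ -0.12500)
j(g) = 841/935 + g/266 (j(g) = -841*(-1/935) + g*(1/266) = 841/935 + g/266)
√(j((n*14)*d) - 1216665) = √((841/935 + (-7*14*(-⅛))/266) - 1216665) = √((841/935 + (-98*(-⅛))/266) - 1216665) = √((841/935 + (1/266)*(49/4)) - 1216665) = √((841/935 + 7/152) - 1216665) = √(134377/142120 - 1216665) = √(-172912295423/142120) = I*√6143573856379190/71060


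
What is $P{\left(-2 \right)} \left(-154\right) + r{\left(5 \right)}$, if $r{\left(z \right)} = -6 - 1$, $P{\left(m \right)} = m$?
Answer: $301$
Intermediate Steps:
$r{\left(z \right)} = -7$ ($r{\left(z \right)} = -6 - 1 = -7$)
$P{\left(-2 \right)} \left(-154\right) + r{\left(5 \right)} = \left(-2\right) \left(-154\right) - 7 = 308 - 7 = 301$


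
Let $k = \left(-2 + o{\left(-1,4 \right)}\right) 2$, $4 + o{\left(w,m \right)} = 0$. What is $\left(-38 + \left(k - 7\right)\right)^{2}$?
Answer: $3249$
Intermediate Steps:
$o{\left(w,m \right)} = -4$ ($o{\left(w,m \right)} = -4 + 0 = -4$)
$k = -12$ ($k = \left(-2 - 4\right) 2 = \left(-6\right) 2 = -12$)
$\left(-38 + \left(k - 7\right)\right)^{2} = \left(-38 - 19\right)^{2} = \left(-57\right)^{2} = 3249$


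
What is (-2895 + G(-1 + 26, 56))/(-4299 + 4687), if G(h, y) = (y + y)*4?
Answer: -2447/388 ≈ -6.3067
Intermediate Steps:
G(h, y) = 8*y (G(h, y) = (2*y)*4 = 8*y)
(-2895 + G(-1 + 26, 56))/(-4299 + 4687) = (-2895 + 8*56)/(-4299 + 4687) = (-2895 + 448)/388 = -2447*1/388 = -2447/388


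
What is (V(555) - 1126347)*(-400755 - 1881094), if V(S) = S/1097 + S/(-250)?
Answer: 140973149124421983/54850 ≈ 2.5702e+12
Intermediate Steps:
V(S) = -847*S/274250 (V(S) = S*(1/1097) + S*(-1/250) = S/1097 - S/250 = -847*S/274250)
(V(555) - 1126347)*(-400755 - 1881094) = (-847/274250*555 - 1126347)*(-400755 - 1881094) = (-94017/54850 - 1126347)*(-2281849) = -61780226967/54850*(-2281849) = 140973149124421983/54850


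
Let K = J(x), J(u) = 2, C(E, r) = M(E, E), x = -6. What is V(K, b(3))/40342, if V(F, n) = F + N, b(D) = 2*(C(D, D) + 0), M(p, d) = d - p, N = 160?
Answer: 81/20171 ≈ 0.0040157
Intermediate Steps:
C(E, r) = 0 (C(E, r) = E - E = 0)
K = 2
b(D) = 0 (b(D) = 2*(0 + 0) = 2*0 = 0)
V(F, n) = 160 + F (V(F, n) = F + 160 = 160 + F)
V(K, b(3))/40342 = (160 + 2)/40342 = 162*(1/40342) = 81/20171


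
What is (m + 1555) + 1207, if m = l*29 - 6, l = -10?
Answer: 2466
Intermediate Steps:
m = -296 (m = -10*29 - 6 = -290 - 6 = -296)
(m + 1555) + 1207 = (-296 + 1555) + 1207 = 1259 + 1207 = 2466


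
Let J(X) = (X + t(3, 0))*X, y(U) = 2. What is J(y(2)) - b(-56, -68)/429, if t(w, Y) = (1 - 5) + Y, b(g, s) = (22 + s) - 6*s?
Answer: -2078/429 ≈ -4.8438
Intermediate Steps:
b(g, s) = 22 - 5*s
t(w, Y) = -4 + Y
J(X) = X*(-4 + X) (J(X) = (X + (-4 + 0))*X = (X - 4)*X = (-4 + X)*X = X*(-4 + X))
J(y(2)) - b(-56, -68)/429 = 2*(-4 + 2) - (22 - 5*(-68))/429 = 2*(-2) - (22 + 340)/429 = -4 - 362/429 = -2078/429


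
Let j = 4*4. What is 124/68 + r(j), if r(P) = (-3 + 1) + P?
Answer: 269/17 ≈ 15.824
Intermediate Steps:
j = 16
r(P) = -2 + P
124/68 + r(j) = 124/68 + (-2 + 16) = (1/68)*124 + 14 = 31/17 + 14 = 269/17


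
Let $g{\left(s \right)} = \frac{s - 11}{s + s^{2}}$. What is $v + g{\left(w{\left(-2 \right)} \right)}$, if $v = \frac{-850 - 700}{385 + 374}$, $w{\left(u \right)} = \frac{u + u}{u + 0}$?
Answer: $- \frac{5377}{1518} \approx -3.5422$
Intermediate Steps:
$w{\left(u \right)} = 2$ ($w{\left(u \right)} = \frac{2 u}{u} = 2$)
$g{\left(s \right)} = \frac{-11 + s}{s + s^{2}}$
$v = - \frac{1550}{759} \approx -2.0422$
$v + g{\left(w{\left(-2 \right)} \right)} = - \frac{1550}{759} + \frac{-11 + 2}{2 \left(1 + 2\right)} = - \frac{1550}{759} + \frac{1}{2} \cdot \frac{1}{3} \left(-9\right) = - \frac{1550}{759} - \frac{3}{2} = - \frac{5377}{1518}$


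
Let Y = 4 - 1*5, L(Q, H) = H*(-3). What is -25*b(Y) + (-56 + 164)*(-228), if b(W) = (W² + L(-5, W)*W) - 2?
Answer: -24524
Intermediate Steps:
L(Q, H) = -3*H
Y = -1 (Y = 4 - 5 = -1)
b(W) = -2 - 2*W² (b(W) = (W² + (-3*W)*W) - 2 = (W² - 3*W²) - 2 = -2*W² - 2 = -2 - 2*W²)
-25*b(Y) + (-56 + 164)*(-228) = -25*(-2 - 2*(-1)²) + (-56 + 164)*(-228) = -25*(-2 - 2*1) + 108*(-228) = -25*(-2 - 2) - 24624 = -25*(-4) - 24624 = 100 - 24624 = -24524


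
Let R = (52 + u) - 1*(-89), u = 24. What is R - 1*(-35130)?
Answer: 35295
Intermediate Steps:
R = 165 (R = (52 + 24) - 1*(-89) = 76 + 89 = 165)
R - 1*(-35130) = 165 - 1*(-35130) = 165 + 35130 = 35295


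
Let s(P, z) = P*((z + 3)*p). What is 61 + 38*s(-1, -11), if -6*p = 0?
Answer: 61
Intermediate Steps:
p = 0 (p = -1/6*0 = 0)
s(P, z) = 0 (s(P, z) = P*((z + 3)*0) = P*((3 + z)*0) = P*0 = 0)
61 + 38*s(-1, -11) = 61 + 38*0 = 61 + 0 = 61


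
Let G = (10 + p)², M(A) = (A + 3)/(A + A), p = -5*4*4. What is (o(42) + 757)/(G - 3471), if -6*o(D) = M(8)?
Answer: 72661/137184 ≈ 0.52966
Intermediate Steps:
p = -80 (p = -20*4 = -80)
M(A) = (3 + A)/(2*A) (M(A) = (3 + A)/((2*A)) = (3 + A)*(1/(2*A)) = (3 + A)/(2*A))
G = 4900 (G = (10 - 80)² = (-70)² = 4900)
o(D) = -11/96 (o(D) = -(3 + 8)/(12*8) = -11/(12*8) = -⅙*11/16 = -11/96)
(o(42) + 757)/(G - 3471) = (-11/96 + 757)/(4900 - 3471) = (72661/96)/1429 = (72661/96)*(1/1429) = 72661/137184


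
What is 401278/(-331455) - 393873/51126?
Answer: -50355638081/5648656110 ≈ -8.9146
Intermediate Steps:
401278/(-331455) - 393873/51126 = 401278*(-1/331455) - 393873*1/51126 = -401278/331455 - 131291/17042 = -50355638081/5648656110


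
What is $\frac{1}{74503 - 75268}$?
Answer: $- \frac{1}{765} \approx -0.0013072$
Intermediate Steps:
$\frac{1}{74503 - 75268} = \frac{1}{-765} = - \frac{1}{765}$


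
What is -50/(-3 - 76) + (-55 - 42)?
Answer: -7613/79 ≈ -96.367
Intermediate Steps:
-50/(-3 - 76) + (-55 - 42) = -50/(-79) - 97 = -1/79*(-50) - 97 = 50/79 - 97 = -7613/79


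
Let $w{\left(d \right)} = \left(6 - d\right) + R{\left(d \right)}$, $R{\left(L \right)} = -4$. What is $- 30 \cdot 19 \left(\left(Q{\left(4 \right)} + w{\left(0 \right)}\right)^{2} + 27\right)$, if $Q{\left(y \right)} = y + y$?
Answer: $-72390$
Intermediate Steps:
$Q{\left(y \right)} = 2 y$
$w{\left(d \right)} = 2 - d$ ($w{\left(d \right)} = \left(6 - d\right) - 4 = 2 - d$)
$- 30 \cdot 19 \left(\left(Q{\left(4 \right)} + w{\left(0 \right)}\right)^{2} + 27\right) = - 30 \cdot 19 \left(\left(2 \cdot 4 + \left(2 - 0\right)\right)^{2} + 27\right) = - 30 \cdot 19 \left(\left(8 + \left(2 + 0\right)\right)^{2} + 27\right) = - 30 \cdot 19 \left(\left(8 + 2\right)^{2} + 27\right) = - 30 \cdot 19 \left(10^{2} + 27\right) = - 30 \cdot 19 \left(100 + 27\right) = - 30 \cdot 19 \cdot 127 = \left(-30\right) 2413 = -72390$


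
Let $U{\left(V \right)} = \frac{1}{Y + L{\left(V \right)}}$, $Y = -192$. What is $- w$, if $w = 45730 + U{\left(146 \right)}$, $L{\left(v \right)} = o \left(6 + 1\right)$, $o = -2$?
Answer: $- \frac{9420379}{206} \approx -45730.0$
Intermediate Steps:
$L{\left(v \right)} = -14$ ($L{\left(v \right)} = - 2 \left(6 + 1\right) = \left(-2\right) 7 = -14$)
$U{\left(V \right)} = - \frac{1}{206}$ ($U{\left(V \right)} = \frac{1}{-192 - 14} = \frac{1}{-206} = - \frac{1}{206}$)
$w = \frac{9420379}{206}$ ($w = 45730 - \frac{1}{206} = \frac{9420379}{206} \approx 45730.0$)
$- w = \left(-1\right) \frac{9420379}{206} = - \frac{9420379}{206}$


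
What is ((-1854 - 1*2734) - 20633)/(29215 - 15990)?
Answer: -25221/13225 ≈ -1.9071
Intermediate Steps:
((-1854 - 1*2734) - 20633)/(29215 - 15990) = ((-1854 - 2734) - 20633)/13225 = (-4588 - 20633)*(1/13225) = -25221*1/13225 = -25221/13225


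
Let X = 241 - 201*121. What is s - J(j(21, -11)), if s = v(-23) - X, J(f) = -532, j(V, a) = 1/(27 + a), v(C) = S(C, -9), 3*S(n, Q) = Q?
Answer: 24609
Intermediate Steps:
S(n, Q) = Q/3
v(C) = -3 (v(C) = (1/3)*(-9) = -3)
X = -24080 (X = 241 - 24321 = -24080)
s = 24077 (s = -3 - 1*(-24080) = -3 + 24080 = 24077)
s - J(j(21, -11)) = 24077 - 1*(-532) = 24077 + 532 = 24609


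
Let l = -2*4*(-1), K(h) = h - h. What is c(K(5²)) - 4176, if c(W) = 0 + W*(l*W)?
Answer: -4176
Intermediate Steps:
K(h) = 0
l = 8 (l = -8*(-1) = 8)
c(W) = 8*W² (c(W) = 0 + W*(8*W) = 0 + 8*W² = 8*W²)
c(K(5²)) - 4176 = 8*0² - 4176 = 8*0 - 4176 = 0 - 4176 = -4176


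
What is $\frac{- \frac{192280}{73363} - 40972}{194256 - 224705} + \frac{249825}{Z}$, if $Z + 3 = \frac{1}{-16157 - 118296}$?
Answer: $- \frac{15006502580356606163}{180207532711264} \approx -83274.0$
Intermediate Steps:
$Z = - \frac{403360}{134453}$ ($Z = -3 + \frac{1}{-16157 - 118296} = -3 + \frac{1}{-134453} = -3 - \frac{1}{134453} = - \frac{403360}{134453} \approx -3.0$)
$\frac{- \frac{192280}{73363} - 40972}{194256 - 224705} + \frac{249825}{Z} = \frac{- \frac{192280}{73363} - 40972}{194256 - 224705} + \frac{249825}{- \frac{403360}{134453}} = \frac{\left(-192280\right) \frac{1}{73363} - 40972}{-30449} + 249825 \left(- \frac{134453}{403360}\right) = \left(- \frac{192280}{73363} - 40972\right) \left(- \frac{1}{30449}\right) - \frac{6717944145}{80672} = \left(- \frac{3006021116}{73363}\right) \left(- \frac{1}{30449}\right) - \frac{6717944145}{80672} = \frac{3006021116}{2233829987} - \frac{6717944145}{80672} = - \frac{15006502580356606163}{180207532711264}$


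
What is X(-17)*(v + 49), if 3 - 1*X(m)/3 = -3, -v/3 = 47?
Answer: -1656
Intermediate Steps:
v = -141 (v = -3*47 = -141)
X(m) = 18 (X(m) = 9 - 3*(-3) = 9 + 9 = 18)
X(-17)*(v + 49) = 18*(-141 + 49) = 18*(-92) = -1656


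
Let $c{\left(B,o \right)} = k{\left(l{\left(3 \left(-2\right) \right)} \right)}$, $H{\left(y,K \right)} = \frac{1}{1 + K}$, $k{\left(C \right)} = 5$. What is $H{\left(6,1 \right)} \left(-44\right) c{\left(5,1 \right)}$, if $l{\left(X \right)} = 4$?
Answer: $-110$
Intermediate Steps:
$c{\left(B,o \right)} = 5$
$H{\left(6,1 \right)} \left(-44\right) c{\left(5,1 \right)} = \frac{1}{1 + 1} \left(-44\right) 5 = \frac{1}{2} \left(-44\right) 5 = \left(-22\right) 5 = -110$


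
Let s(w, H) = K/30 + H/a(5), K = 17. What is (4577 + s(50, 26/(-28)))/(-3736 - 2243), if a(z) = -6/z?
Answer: -1922903/2511180 ≈ -0.76574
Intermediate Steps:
a(z) = -6/z
s(w, H) = 17/30 - 5*H/6 (s(w, H) = 17/30 + H/((-6/5)) = 17*(1/30) + H/((-6*⅕)) = 17/30 + H/(-6/5) = 17/30 + H*(-⅚) = 17/30 - 5*H/6)
(4577 + s(50, 26/(-28)))/(-3736 - 2243) = (4577 + (17/30 - 65/(3*(-28))))/(-3736 - 2243) = (4577 + (17/30 - 65*(-1)/(3*28)))/(-5979) = (4577 + (17/30 - ⅚*(-13/14)))*(-1/5979) = (4577 + (17/30 + 65/84))*(-1/5979) = (4577 + 563/420)*(-1/5979) = (1922903/420)*(-1/5979) = -1922903/2511180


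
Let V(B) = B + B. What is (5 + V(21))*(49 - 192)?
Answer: -6721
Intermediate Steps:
V(B) = 2*B
(5 + V(21))*(49 - 192) = (5 + 2*21)*(49 - 192) = (5 + 42)*(-143) = 47*(-143) = -6721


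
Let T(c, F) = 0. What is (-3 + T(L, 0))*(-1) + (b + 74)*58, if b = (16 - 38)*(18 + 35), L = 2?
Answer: -63333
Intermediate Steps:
b = -1166 (b = -22*53 = -1166)
(-3 + T(L, 0))*(-1) + (b + 74)*58 = (-3 + 0)*(-1) + (-1166 + 74)*58 = -3*(-1) - 1092*58 = 3 - 63336 = -63333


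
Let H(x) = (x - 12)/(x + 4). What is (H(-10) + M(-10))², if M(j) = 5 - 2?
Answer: 400/9 ≈ 44.444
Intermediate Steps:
M(j) = 3
H(x) = (-12 + x)/(4 + x)
(H(-10) + M(-10))² = ((-12 - 10)/(4 - 10) + 3)² = (-22/(-6) + 3)² = (-⅙*(-22) + 3)² = (11/3 + 3)² = (20/3)² = 400/9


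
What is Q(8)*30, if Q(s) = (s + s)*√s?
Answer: 960*√2 ≈ 1357.6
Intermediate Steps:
Q(s) = 2*s^(3/2) (Q(s) = (2*s)*√s = 2*s^(3/2))
Q(8)*30 = (2*8^(3/2))*30 = (2*(16*√2))*30 = (32*√2)*30 = 960*√2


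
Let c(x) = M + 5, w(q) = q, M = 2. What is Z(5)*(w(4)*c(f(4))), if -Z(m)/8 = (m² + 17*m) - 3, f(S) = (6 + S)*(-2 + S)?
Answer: -23968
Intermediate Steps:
f(S) = (-2 + S)*(6 + S)
c(x) = 7 (c(x) = 2 + 5 = 7)
Z(m) = 24 - 136*m - 8*m² (Z(m) = -8*((m² + 17*m) - 3) = -8*(-3 + m² + 17*m) = 24 - 136*m - 8*m²)
Z(5)*(w(4)*c(f(4))) = (24 - 136*5 - 8*5²)*(4*7) = (24 - 680 - 8*25)*28 = (24 - 680 - 200)*28 = -856*28 = -23968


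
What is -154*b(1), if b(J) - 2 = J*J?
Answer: -462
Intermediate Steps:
b(J) = 2 + J² (b(J) = 2 + J*J = 2 + J²)
-154*b(1) = -154*(2 + 1²) = -154*(2 + 1) = -154*3 = -462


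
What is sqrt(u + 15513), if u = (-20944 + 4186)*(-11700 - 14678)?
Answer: sqrt(442058037) ≈ 21025.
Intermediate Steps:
u = 442042524 (u = -16758*(-26378) = 442042524)
sqrt(u + 15513) = sqrt(442042524 + 15513) = sqrt(442058037)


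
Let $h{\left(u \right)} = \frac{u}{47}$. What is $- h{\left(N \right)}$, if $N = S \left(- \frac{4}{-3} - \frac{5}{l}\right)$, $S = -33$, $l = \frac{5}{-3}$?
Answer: $\frac{143}{47} \approx 3.0426$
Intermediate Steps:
$l = - \frac{5}{3}$ ($l = 5 \left(- \frac{1}{3}\right) = - \frac{5}{3} \approx -1.6667$)
$N = -143$ ($N = - 33 \left(- \frac{4}{-3} - \frac{5}{- \frac{5}{3}}\right) = - 33 \left(\left(-4\right) \left(- \frac{1}{3}\right) - -3\right) = - 33 \left(\frac{4}{3} + 3\right) = \left(-33\right) \frac{13}{3} = -143$)
$h{\left(u \right)} = \frac{u}{47}$ ($h{\left(u \right)} = u \frac{1}{47} = \frac{u}{47}$)
$- h{\left(N \right)} = - \frac{-143}{47} = \left(-1\right) \left(- \frac{143}{47}\right) = \frac{143}{47}$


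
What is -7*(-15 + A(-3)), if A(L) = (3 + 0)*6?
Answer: -21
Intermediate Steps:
A(L) = 18 (A(L) = 3*6 = 18)
-7*(-15 + A(-3)) = -7*(-15 + 18) = -7*3 = -21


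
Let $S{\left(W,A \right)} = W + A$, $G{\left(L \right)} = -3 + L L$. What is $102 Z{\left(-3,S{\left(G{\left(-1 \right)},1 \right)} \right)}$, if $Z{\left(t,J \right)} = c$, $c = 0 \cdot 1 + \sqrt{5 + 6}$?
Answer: $102 \sqrt{11} \approx 338.3$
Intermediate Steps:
$G{\left(L \right)} = -3 + L^{2}$
$c = \sqrt{11}$ ($c = 0 + \sqrt{11} = \sqrt{11} \approx 3.3166$)
$S{\left(W,A \right)} = A + W$
$Z{\left(t,J \right)} = \sqrt{11}$
$102 Z{\left(-3,S{\left(G{\left(-1 \right)},1 \right)} \right)} = 102 \sqrt{11}$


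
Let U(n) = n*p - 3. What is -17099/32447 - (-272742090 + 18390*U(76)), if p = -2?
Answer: 8942151128281/32447 ≈ 2.7559e+8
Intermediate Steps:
U(n) = -3 - 2*n (U(n) = n*(-2) - 3 = -2*n - 3 = -3 - 2*n)
-17099/32447 - (-272742090 + 18390*U(76)) = -17099/32447 - (-272742090 + 18390*(-3 - 2*76)) = -17099*1/32447 - (-272742090 + 18390*(-3 - 152)) = -17099/32447 - 18390/(1/((-3870 - 155) - 10961)) = -17099/32447 - 18390/(1/(-4025 - 10961)) = -17099/32447 - 18390/(1/(-14986)) = -17099/32447 - 18390/(-1/14986) = -17099/32447 - 18390*(-14986) = -17099/32447 + 275592540 = 8942151128281/32447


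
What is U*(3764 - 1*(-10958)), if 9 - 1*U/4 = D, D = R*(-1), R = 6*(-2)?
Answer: -176664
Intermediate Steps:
R = -12
D = 12 (D = -12*(-1) = 12)
U = -12 (U = 36 - 4*12 = 36 - 48 = -12)
U*(3764 - 1*(-10958)) = -12*(3764 - 1*(-10958)) = -12*(3764 + 10958) = -12*14722 = -176664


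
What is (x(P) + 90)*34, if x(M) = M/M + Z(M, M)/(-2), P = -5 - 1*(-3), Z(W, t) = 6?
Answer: 2992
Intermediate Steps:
P = -2 (P = -5 + 3 = -2)
x(M) = -2 (x(M) = M/M + 6/(-2) = 1 + 6*(-½) = 1 - 3 = -2)
(x(P) + 90)*34 = (-2 + 90)*34 = 88*34 = 2992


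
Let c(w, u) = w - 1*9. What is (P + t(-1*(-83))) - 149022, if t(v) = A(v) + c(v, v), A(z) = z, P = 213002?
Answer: 64137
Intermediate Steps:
c(w, u) = -9 + w (c(w, u) = w - 9 = -9 + w)
t(v) = -9 + 2*v (t(v) = v + (-9 + v) = -9 + 2*v)
(P + t(-1*(-83))) - 149022 = (213002 + (-9 + 2*(-1*(-83)))) - 149022 = (213002 + (-9 + 2*83)) - 149022 = (213002 + (-9 + 166)) - 149022 = (213002 + 157) - 149022 = 213159 - 149022 = 64137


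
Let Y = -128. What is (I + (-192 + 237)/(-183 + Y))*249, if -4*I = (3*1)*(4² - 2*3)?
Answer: -1183995/622 ≈ -1903.5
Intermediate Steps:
I = -15/2 (I = -3*1*(4² - 2*3)/4 = -3*(16 - 6)/4 = -3*10/4 = -¼*30 = -15/2 ≈ -7.5000)
(I + (-192 + 237)/(-183 + Y))*249 = (-15/2 + (-192 + 237)/(-183 - 128))*249 = (-15/2 + 45/(-311))*249 = (-15/2 + 45*(-1/311))*249 = (-15/2 - 45/311)*249 = -4755/622*249 = -1183995/622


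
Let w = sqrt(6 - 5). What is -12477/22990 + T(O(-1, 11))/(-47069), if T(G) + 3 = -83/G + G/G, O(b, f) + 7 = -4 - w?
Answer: -29126923/53658660 ≈ -0.54282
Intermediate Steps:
w = 1 (w = sqrt(1) = 1)
O(b, f) = -12 (O(b, f) = -7 + (-4 - 1*1) = -7 + (-4 - 1) = -7 - 5 = -12)
T(G) = -2 - 83/G (T(G) = -3 + (-83/G + G/G) = -3 + (-83/G + 1) = -3 + (1 - 83/G) = -2 - 83/G)
-12477/22990 + T(O(-1, 11))/(-47069) = -12477/22990 + (-2 - 83/(-12))/(-47069) = -12477*1/22990 + (-2 - 83*(-1/12))*(-1/47069) = -12477/22990 + (-2 + 83/12)*(-1/47069) = -12477/22990 + (59/12)*(-1/47069) = -12477/22990 - 59/564828 = -29126923/53658660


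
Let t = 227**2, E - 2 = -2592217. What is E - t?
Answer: -2643744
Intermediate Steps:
E = -2592215 (E = 2 - 2592217 = -2592215)
t = 51529
E - t = -2592215 - 1*51529 = -2592215 - 51529 = -2643744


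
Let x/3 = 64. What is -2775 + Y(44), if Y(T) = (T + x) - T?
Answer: -2583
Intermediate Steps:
x = 192 (x = 3*64 = 192)
Y(T) = 192 (Y(T) = (T + 192) - T = (192 + T) - T = 192)
-2775 + Y(44) = -2775 + 192 = -2583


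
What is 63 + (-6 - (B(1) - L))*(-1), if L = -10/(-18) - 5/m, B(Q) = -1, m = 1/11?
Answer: 1102/9 ≈ 122.44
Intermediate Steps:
m = 1/11 ≈ 0.090909
L = -490/9 (L = -10/(-18) - 5/1/11 = -10*(-1/18) - 5*11 = 5/9 - 55 = -490/9 ≈ -54.444)
63 + (-6 - (B(1) - L))*(-1) = 63 + (-6 - (-1 - 1*(-490/9)))*(-1) = 63 + (-6 - (-1 + 490/9))*(-1) = 63 + (-6 - 1*481/9)*(-1) = 63 + (-6 - 481/9)*(-1) = 63 - 535/9*(-1) = 63 + 535/9 = 1102/9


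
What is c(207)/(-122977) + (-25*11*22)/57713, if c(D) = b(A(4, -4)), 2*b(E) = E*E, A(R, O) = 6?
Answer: -745049684/7097371601 ≈ -0.10498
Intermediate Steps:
b(E) = E²/2 (b(E) = (E*E)/2 = E²/2)
c(D) = 18 (c(D) = (½)*6² = (½)*36 = 18)
c(207)/(-122977) + (-25*11*22)/57713 = 18/(-122977) + (-25*11*22)/57713 = 18*(-1/122977) - 275*22*(1/57713) = -18/122977 - 6050*1/57713 = -18/122977 - 6050/57713 = -745049684/7097371601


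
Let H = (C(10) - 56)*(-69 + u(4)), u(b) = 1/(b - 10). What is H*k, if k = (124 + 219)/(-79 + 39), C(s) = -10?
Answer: -313159/8 ≈ -39145.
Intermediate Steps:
u(b) = 1/(-10 + b)
k = -343/40 (k = 343/(-40) = 343*(-1/40) = -343/40 ≈ -8.5750)
H = 4565 (H = (-10 - 56)*(-69 + 1/(-10 + 4)) = -66*(-69 + 1/(-6)) = -66*(-69 - 1/6) = -66*(-415/6) = 4565)
H*k = 4565*(-343/40) = -313159/8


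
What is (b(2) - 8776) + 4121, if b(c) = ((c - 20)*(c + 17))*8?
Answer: -7391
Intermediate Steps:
b(c) = 8*(-20 + c)*(17 + c) (b(c) = ((-20 + c)*(17 + c))*8 = 8*(-20 + c)*(17 + c))
(b(2) - 8776) + 4121 = ((-2720 - 24*2 + 8*2²) - 8776) + 4121 = ((-2720 - 48 + 8*4) - 8776) + 4121 = ((-2720 - 48 + 32) - 8776) + 4121 = (-2736 - 8776) + 4121 = -11512 + 4121 = -7391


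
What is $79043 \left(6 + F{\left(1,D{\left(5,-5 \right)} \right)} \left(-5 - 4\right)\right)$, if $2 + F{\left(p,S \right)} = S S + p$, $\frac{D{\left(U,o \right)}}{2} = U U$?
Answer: $-1777281855$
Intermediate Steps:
$D{\left(U,o \right)} = 2 U^{2}$ ($D{\left(U,o \right)} = 2 U U = 2 U^{2}$)
$F{\left(p,S \right)} = -2 + p + S^{2}$ ($F{\left(p,S \right)} = -2 + \left(S S + p\right) = -2 + \left(S^{2} + p\right) = -2 + \left(p + S^{2}\right) = -2 + p + S^{2}$)
$79043 \left(6 + F{\left(1,D{\left(5,-5 \right)} \right)} \left(-5 - 4\right)\right) = 79043 \left(6 + \left(-2 + 1 + \left(2 \cdot 5^{2}\right)^{2}\right) \left(-5 - 4\right)\right) = 79043 \left(6 + \left(-2 + 1 + \left(2 \cdot 25\right)^{2}\right) \left(-5 - 4\right)\right) = 79043 \left(6 + \left(-2 + 1 + 50^{2}\right) \left(-9\right)\right) = 79043 \left(6 + \left(-2 + 1 + 2500\right) \left(-9\right)\right) = 79043 \left(6 + 2499 \left(-9\right)\right) = 79043 \left(6 - 22491\right) = 79043 \left(-22485\right) = -1777281855$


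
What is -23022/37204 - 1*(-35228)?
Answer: 655299745/18602 ≈ 35227.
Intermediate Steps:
-23022/37204 - 1*(-35228) = -23022*1/37204 + 35228 = -11511/18602 + 35228 = 655299745/18602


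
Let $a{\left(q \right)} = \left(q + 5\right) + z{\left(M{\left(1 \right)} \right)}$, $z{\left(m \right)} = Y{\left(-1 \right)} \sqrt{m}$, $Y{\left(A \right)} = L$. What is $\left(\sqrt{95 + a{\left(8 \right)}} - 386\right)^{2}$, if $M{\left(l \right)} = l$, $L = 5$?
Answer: $\left(386 - \sqrt{113}\right)^{2} \approx 1.409 \cdot 10^{5}$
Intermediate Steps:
$Y{\left(A \right)} = 5$
$z{\left(m \right)} = 5 \sqrt{m}$
$a{\left(q \right)} = 10 + q$ ($a{\left(q \right)} = \left(q + 5\right) + 5 \sqrt{1} = \left(5 + q\right) + 5 \cdot 1 = \left(5 + q\right) + 5 = 10 + q$)
$\left(\sqrt{95 + a{\left(8 \right)}} - 386\right)^{2} = \left(\sqrt{95 + \left(10 + 8\right)} - 386\right)^{2} = \left(\sqrt{95 + 18} - 386\right)^{2} = \left(\sqrt{113} - 386\right)^{2} = \left(-386 + \sqrt{113}\right)^{2}$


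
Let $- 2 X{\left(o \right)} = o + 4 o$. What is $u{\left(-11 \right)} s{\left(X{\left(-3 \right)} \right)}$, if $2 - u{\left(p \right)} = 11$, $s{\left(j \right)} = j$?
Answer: $- \frac{135}{2} \approx -67.5$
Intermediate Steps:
$X{\left(o \right)} = - \frac{5 o}{2}$ ($X{\left(o \right)} = - \frac{o + 4 o}{2} = - \frac{5 o}{2}$)
$u{\left(p \right)} = -9$ ($u{\left(p \right)} = 2 - 11 = -9$)
$u{\left(-11 \right)} s{\left(X{\left(-3 \right)} \right)} = - 9 \left(\left(- \frac{5}{2}\right) \left(-3\right)\right) = \left(-9\right) \frac{15}{2} = - \frac{135}{2}$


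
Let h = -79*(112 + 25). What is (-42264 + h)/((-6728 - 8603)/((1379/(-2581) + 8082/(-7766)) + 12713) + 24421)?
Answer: -6762975572684127/3110939962110128 ≈ -2.1739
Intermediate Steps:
h = -10823 (h = -79*137 = -10823)
(-42264 + h)/((-6728 - 8603)/((1379/(-2581) + 8082/(-7766)) + 12713) + 24421) = (-42264 - 10823)/((-6728 - 8603)/((1379/(-2581) + 8082/(-7766)) + 12713) + 24421) = -53087/(-15331/((1379*(-1/2581) + 8082*(-1/7766)) + 12713) + 24421) = -53087/(-15331/((-1379/2581 - 4041/3883) + 12713) + 24421) = -53087/(-15331/(-15784478/10022023 + 12713) + 24421) = -53087/(-15331/127394193921/10022023 + 24421) = -53087/(-15331*10022023/127394193921 + 24421) = -53087/(-153647634613/127394193921 + 24421) = -53087/3110939962110128/127394193921 = -53087*127394193921/3110939962110128 = -6762975572684127/3110939962110128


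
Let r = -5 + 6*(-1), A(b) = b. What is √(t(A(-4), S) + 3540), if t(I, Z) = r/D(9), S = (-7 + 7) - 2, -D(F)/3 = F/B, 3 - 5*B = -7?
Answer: √286806/9 ≈ 59.505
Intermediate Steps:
B = 2 (B = ⅗ - ⅕*(-7) = ⅗ + 7/5 = 2)
r = -11 (r = -5 - 6 = -11)
D(F) = -3*F/2
S = -2 (S = 0 - 2 = -2)
t(I, Z) = 22/27 (t(I, Z) = -11/((-3/2*9)) = -11/(-27/2) = -11*(-2/27) = 22/27)
√(t(A(-4), S) + 3540) = √(22/27 + 3540) = √(95602/27) = √286806/9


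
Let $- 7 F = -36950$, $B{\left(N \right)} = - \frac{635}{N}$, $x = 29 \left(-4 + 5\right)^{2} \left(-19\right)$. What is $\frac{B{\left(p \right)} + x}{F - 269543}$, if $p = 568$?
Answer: $\frac{2195221}{1050715368} \approx 0.0020893$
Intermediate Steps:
$x = -551$ ($x = 29 \cdot 1^{2} \left(-19\right) = 29 \cdot 1 \left(-19\right) = 29 \left(-19\right) = -551$)
$F = \frac{36950}{7}$ ($F = \left(- \frac{1}{7}\right) \left(-36950\right) = \frac{36950}{7} \approx 5278.6$)
$\frac{B{\left(p \right)} + x}{F - 269543} = \frac{- \frac{635}{568} - 551}{\frac{36950}{7} - 269543} = \frac{\left(-635\right) \frac{1}{568} - 551}{- \frac{1849851}{7}} = \left(- \frac{635}{568} - 551\right) \left(- \frac{7}{1849851}\right) = \left(- \frac{313603}{568}\right) \left(- \frac{7}{1849851}\right) = \frac{2195221}{1050715368}$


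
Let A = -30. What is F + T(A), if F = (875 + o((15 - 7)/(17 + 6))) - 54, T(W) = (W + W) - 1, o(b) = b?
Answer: 17488/23 ≈ 760.35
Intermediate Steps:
T(W) = -1 + 2*W (T(W) = 2*W - 1 = -1 + 2*W)
F = 18891/23 (F = (875 + (15 - 7)/(17 + 6)) - 54 = (875 + 8/23) - 54 = 20133/23 - 54 = 18891/23 ≈ 821.35)
F + T(A) = 18891/23 + (-1 + 2*(-30)) = 18891/23 + (-1 - 60) = 18891/23 - 61 = 17488/23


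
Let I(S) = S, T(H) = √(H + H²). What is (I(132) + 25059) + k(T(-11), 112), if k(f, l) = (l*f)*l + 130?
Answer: 25321 + 12544*√110 ≈ 1.5688e+5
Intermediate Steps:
k(f, l) = 130 + f*l² (k(f, l) = (f*l)*l + 130 = f*l² + 130 = 130 + f*l²)
(I(132) + 25059) + k(T(-11), 112) = (132 + 25059) + (130 + √(-11*(1 - 11))*112²) = 25191 + (130 + √(-11*(-10))*12544) = 25191 + (130 + √110*12544) = 25191 + (130 + 12544*√110) = 25321 + 12544*√110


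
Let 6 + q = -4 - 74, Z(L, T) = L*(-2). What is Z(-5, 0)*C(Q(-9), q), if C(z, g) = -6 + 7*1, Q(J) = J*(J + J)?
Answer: 10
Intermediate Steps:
Z(L, T) = -2*L
Q(J) = 2*J² (Q(J) = J*(2*J) = 2*J²)
q = -84 (q = -6 + (-4 - 74) = -6 - 78 = -84)
C(z, g) = 1 (C(z, g) = -6 + 7 = 1)
Z(-5, 0)*C(Q(-9), q) = -2*(-5)*1 = 10*1 = 10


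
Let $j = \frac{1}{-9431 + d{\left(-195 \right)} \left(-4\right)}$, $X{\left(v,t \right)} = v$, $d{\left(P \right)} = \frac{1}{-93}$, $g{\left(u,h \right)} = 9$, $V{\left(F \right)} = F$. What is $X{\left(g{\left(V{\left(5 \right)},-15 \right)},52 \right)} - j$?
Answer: $\frac{7893804}{877079} \approx 9.0001$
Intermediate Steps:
$d{\left(P \right)} = - \frac{1}{93}$
$j = - \frac{93}{877079}$ ($j = \frac{1}{-9431 - - \frac{4}{93}} = \frac{1}{-9431 + \frac{4}{93}} = \frac{1}{- \frac{877079}{93}} = - \frac{93}{877079} \approx -0.00010603$)
$X{\left(g{\left(V{\left(5 \right)},-15 \right)},52 \right)} - j = 9 - - \frac{93}{877079} = 9 + \frac{93}{877079} = \frac{7893804}{877079}$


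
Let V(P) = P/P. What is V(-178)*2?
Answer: 2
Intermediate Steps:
V(P) = 1
V(-178)*2 = 1*2 = 2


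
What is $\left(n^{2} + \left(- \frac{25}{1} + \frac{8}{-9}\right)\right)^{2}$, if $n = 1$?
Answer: $\frac{50176}{81} \approx 619.46$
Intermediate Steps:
$\left(n^{2} + \left(- \frac{25}{1} + \frac{8}{-9}\right)\right)^{2} = \left(1^{2} + \left(- \frac{25}{1} + \frac{8}{-9}\right)\right)^{2} = \left(1 + \left(\left(-25\right) 1 + 8 \left(- \frac{1}{9}\right)\right)\right)^{2} = \left(1 - \frac{233}{9}\right)^{2} = \left(- \frac{224}{9}\right)^{2} = \frac{50176}{81}$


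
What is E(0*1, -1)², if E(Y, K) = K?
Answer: 1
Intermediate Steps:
E(0*1, -1)² = (-1)² = 1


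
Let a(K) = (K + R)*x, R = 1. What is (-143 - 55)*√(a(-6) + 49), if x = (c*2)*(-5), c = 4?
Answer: -198*√249 ≈ -3124.4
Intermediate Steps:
x = -40 (x = (4*2)*(-5) = 8*(-5) = -40)
a(K) = -40 - 40*K (a(K) = (K + 1)*(-40) = (1 + K)*(-40) = -40 - 40*K)
(-143 - 55)*√(a(-6) + 49) = (-143 - 55)*√((-40 - 40*(-6)) + 49) = -198*√((-40 + 240) + 49) = -198*√(200 + 49) = -198*√249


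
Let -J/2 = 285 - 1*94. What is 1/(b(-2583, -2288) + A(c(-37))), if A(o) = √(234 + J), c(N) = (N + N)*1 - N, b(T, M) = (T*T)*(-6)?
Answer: -20015667/801253850909852 - I*√37/801253850909852 ≈ -2.498e-8 - 7.5916e-15*I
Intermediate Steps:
J = -382 (J = -2*(285 - 1*94) = -2*(285 - 94) = -2*191 = -382)
b(T, M) = -6*T² (b(T, M) = T²*(-6) = -6*T²)
c(N) = N (c(N) = (2*N)*1 - N = 2*N - N = N)
A(o) = 2*I*√37 (A(o) = √(234 - 382) = √(-148) = 2*I*√37)
1/(b(-2583, -2288) + A(c(-37))) = 1/(-6*(-2583)² + 2*I*√37) = 1/(-6*6671889 + 2*I*√37) = 1/(-40031334 + 2*I*√37)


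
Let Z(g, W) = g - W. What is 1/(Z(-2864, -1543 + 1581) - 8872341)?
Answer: -1/8875243 ≈ -1.1267e-7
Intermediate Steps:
1/(Z(-2864, -1543 + 1581) - 8872341) = 1/((-2864 - (-1543 + 1581)) - 8872341) = 1/((-2864 - 1*38) - 8872341) = 1/((-2864 - 38) - 8872341) = 1/(-2902 - 8872341) = 1/(-8875243) = -1/8875243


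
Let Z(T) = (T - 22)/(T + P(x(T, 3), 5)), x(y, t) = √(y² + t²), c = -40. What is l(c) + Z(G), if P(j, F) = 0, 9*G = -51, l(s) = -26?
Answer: -359/17 ≈ -21.118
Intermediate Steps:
x(y, t) = √(t² + y²)
G = -17/3 (G = (⅑)*(-51) = -17/3 ≈ -5.6667)
Z(T) = (-22 + T)/T (Z(T) = (T - 22)/(T + 0) = (-22 + T)/T)
l(c) + Z(G) = -26 + (-22 - 17/3)/(-17/3) = -26 - 3/17*(-83/3) = -26 + 83/17 = -359/17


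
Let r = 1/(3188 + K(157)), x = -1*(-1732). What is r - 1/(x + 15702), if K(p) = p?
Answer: 14089/58316730 ≈ 0.00024159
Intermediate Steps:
x = 1732
r = 1/3345 (r = 1/(3188 + 157) = 1/3345 ≈ 0.00029895)
r - 1/(x + 15702) = 1/3345 - 1/(1732 + 15702) = 1/3345 - 1/17434 = 14089/58316730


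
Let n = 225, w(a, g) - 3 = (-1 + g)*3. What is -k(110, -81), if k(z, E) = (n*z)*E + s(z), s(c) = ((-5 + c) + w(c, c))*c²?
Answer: -3258750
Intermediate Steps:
w(a, g) = 3*g (w(a, g) = 3 + (-1 + g)*3 = 3 + (-3 + 3*g) = 3*g)
s(c) = c²*(-5 + 4*c) (s(c) = ((-5 + c) + 3*c)*c² = (-5 + 4*c)*c² = c²*(-5 + 4*c))
k(z, E) = z²*(-5 + 4*z) + 225*E*z (k(z, E) = (225*z)*E + z²*(-5 + 4*z) = 225*E*z + z²*(-5 + 4*z) = z²*(-5 + 4*z) + 225*E*z)
-k(110, -81) = -110*(225*(-81) + 110*(-5 + 4*110)) = -110*(-18225 + 110*(-5 + 440)) = -110*(-18225 + 110*435) = -110*(-18225 + 47850) = -110*29625 = -1*3258750 = -3258750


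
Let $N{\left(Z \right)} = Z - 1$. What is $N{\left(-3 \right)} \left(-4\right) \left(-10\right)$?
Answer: $-160$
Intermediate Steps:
$N{\left(Z \right)} = -1 + Z$ ($N{\left(Z \right)} = Z - 1 = -1 + Z$)
$N{\left(-3 \right)} \left(-4\right) \left(-10\right) = \left(-1 - 3\right) \left(-4\right) \left(-10\right) = \left(-4\right) \left(-4\right) \left(-10\right) = 16 \left(-10\right) = -160$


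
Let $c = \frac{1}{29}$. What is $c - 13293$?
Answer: $- \frac{385496}{29} \approx -13293.0$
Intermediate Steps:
$c = \frac{1}{29} \approx 0.034483$
$c - 13293 = \frac{1}{29} - 13293 = - \frac{385496}{29}$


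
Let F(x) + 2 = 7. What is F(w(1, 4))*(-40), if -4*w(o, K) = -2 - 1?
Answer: -200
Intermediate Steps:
w(o, K) = 3/4 (w(o, K) = -(-2 - 1)/4 = -1/4*(-3) = 3/4)
F(x) = 5 (F(x) = -2 + 7 = 5)
F(w(1, 4))*(-40) = 5*(-40) = -200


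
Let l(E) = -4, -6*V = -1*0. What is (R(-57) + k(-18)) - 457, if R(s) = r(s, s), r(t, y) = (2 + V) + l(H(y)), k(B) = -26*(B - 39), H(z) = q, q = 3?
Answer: 1023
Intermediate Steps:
V = 0 (V = -(-1)*0/6 = -⅙*0 = 0)
H(z) = 3
k(B) = 1014 - 26*B (k(B) = -26*(-39 + B) = 1014 - 26*B)
r(t, y) = -2 (r(t, y) = (2 + 0) - 4 = 2 - 4 = -2)
R(s) = -2
(R(-57) + k(-18)) - 457 = (-2 + (1014 - 26*(-18))) - 457 = (-2 + (1014 + 468)) - 457 = (-2 + 1482) - 457 = 1480 - 457 = 1023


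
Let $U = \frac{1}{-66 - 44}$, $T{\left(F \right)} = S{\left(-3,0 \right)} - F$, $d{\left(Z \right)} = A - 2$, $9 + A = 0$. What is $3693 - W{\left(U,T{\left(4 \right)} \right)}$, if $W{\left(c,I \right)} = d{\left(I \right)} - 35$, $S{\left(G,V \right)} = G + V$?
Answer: $3739$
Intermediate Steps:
$A = -9$ ($A = -9 + 0 = -9$)
$d{\left(Z \right)} = -11$ ($d{\left(Z \right)} = -9 - 2 = -11$)
$T{\left(F \right)} = -3 - F$ ($T{\left(F \right)} = \left(-3 + 0\right) - F = -3 - F$)
$U = - \frac{1}{110}$ ($U = \frac{1}{-110} = - \frac{1}{110} \approx -0.0090909$)
$W{\left(c,I \right)} = -46$ ($W{\left(c,I \right)} = -11 - 35 = -46$)
$3693 - W{\left(U,T{\left(4 \right)} \right)} = 3693 - -46 = 3693 + 46 = 3739$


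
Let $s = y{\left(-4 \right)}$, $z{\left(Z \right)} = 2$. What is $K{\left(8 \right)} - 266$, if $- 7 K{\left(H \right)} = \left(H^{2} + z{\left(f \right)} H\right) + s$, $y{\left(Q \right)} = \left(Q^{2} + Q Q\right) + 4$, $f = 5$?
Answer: $- \frac{1978}{7} \approx -282.57$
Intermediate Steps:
$y{\left(Q \right)} = 4 + 2 Q^{2}$ ($y{\left(Q \right)} = \left(Q^{2} + Q^{2}\right) + 4 = 2 Q^{2} + 4 = 4 + 2 Q^{2}$)
$s = 36$ ($s = 4 + 2 \left(-4\right)^{2} = 4 + 2 \cdot 16 = 4 + 32 = 36$)
$K{\left(H \right)} = - \frac{36}{7} - \frac{2 H}{7} - \frac{H^{2}}{7}$ ($K{\left(H \right)} = - \frac{\left(H^{2} + 2 H\right) + 36}{7} = - \frac{36 + H^{2} + 2 H}{7} = - \frac{36}{7} - \frac{2 H}{7} - \frac{H^{2}}{7}$)
$K{\left(8 \right)} - 266 = \left(- \frac{36}{7} - \frac{16}{7} - \frac{8^{2}}{7}\right) - 266 = \left(- \frac{36}{7} - \frac{16}{7} - \frac{64}{7}\right) - 266 = - \frac{116}{7} - 266 = - \frac{1978}{7}$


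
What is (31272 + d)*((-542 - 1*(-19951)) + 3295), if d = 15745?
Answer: 1067473968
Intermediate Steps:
(31272 + d)*((-542 - 1*(-19951)) + 3295) = (31272 + 15745)*((-542 - 1*(-19951)) + 3295) = 47017*((-542 + 19951) + 3295) = 47017*(19409 + 3295) = 47017*22704 = 1067473968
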